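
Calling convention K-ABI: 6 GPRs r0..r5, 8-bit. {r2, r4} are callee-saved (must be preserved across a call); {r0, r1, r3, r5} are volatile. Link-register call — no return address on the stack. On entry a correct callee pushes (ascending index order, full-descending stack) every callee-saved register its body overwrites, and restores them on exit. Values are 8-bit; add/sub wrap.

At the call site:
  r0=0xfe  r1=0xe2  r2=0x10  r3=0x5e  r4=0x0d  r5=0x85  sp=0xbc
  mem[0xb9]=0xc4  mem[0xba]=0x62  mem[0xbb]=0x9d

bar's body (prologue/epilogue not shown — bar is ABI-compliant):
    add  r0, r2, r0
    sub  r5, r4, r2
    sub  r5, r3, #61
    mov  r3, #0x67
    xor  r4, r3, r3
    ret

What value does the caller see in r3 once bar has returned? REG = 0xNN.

prologue: push r4 → mem[0xbb]=0x0d, sp=0xbb
body[0] add  r0, r2, r0 → r0=0x0e
body[1] sub  r5, r4, r2 → r5=0xfd
body[2] sub  r5, r3, #61 → r5=0x21
body[3] mov  r3, #0x67 → r3=0x67
body[4] xor  r4, r3, r3 → r4=0x00
epilogue: pop r4=0x0d, sp=0xbc
r3 is caller-saved → body value

REG = 0x67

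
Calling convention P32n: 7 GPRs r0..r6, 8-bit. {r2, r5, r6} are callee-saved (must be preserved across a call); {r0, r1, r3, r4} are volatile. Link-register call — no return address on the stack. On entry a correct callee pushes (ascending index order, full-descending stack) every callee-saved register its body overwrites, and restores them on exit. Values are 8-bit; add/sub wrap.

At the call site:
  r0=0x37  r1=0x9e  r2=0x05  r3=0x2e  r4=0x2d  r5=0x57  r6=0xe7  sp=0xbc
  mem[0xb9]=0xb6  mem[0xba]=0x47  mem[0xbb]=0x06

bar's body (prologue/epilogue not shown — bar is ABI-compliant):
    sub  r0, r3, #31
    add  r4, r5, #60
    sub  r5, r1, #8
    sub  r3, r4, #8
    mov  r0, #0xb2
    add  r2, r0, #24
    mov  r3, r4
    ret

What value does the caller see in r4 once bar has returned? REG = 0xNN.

REG = 0x93

prologue: push r2 → mem[0xbb]=0x05, sp=0xbb
prologue: push r5 → mem[0xba]=0x57, sp=0xba
body[0] sub  r0, r3, #31 → r0=0x0f
body[1] add  r4, r5, #60 → r4=0x93
body[2] sub  r5, r1, #8 → r5=0x96
body[3] sub  r3, r4, #8 → r3=0x8b
body[4] mov  r0, #0xb2 → r0=0xb2
body[5] add  r2, r0, #24 → r2=0xca
body[6] mov  r3, r4 → r3=0x93
epilogue: pop r5=0x57, sp=0xbb
epilogue: pop r2=0x05, sp=0xbc
r4 is caller-saved → body value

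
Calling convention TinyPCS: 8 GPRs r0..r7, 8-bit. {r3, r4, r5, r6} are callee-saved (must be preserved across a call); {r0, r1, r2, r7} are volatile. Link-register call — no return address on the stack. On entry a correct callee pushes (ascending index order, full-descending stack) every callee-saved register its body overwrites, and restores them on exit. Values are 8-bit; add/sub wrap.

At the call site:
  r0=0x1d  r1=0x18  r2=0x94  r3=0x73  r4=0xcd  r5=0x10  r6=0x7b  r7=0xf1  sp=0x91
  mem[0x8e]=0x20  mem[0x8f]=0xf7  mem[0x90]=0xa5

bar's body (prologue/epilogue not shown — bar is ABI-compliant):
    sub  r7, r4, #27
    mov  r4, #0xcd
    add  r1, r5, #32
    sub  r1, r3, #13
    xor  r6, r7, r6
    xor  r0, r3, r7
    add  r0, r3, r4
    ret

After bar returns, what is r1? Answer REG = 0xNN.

prologue: push r4 -> mem[0x90]=0xcd, sp=0x90
prologue: push r6 -> mem[0x8f]=0x7b, sp=0x8f
body[0] sub  r7, r4, #27 -> r7=0xb2
body[1] mov  r4, #0xcd -> r4=0xcd
body[2] add  r1, r5, #32 -> r1=0x30
body[3] sub  r1, r3, #13 -> r1=0x66
body[4] xor  r6, r7, r6 -> r6=0xc9
body[5] xor  r0, r3, r7 -> r0=0xc1
body[6] add  r0, r3, r4 -> r0=0x40
epilogue: pop r6=0x7b, sp=0x90
epilogue: pop r4=0xcd, sp=0x91
r1 is caller-saved -> body value

REG = 0x66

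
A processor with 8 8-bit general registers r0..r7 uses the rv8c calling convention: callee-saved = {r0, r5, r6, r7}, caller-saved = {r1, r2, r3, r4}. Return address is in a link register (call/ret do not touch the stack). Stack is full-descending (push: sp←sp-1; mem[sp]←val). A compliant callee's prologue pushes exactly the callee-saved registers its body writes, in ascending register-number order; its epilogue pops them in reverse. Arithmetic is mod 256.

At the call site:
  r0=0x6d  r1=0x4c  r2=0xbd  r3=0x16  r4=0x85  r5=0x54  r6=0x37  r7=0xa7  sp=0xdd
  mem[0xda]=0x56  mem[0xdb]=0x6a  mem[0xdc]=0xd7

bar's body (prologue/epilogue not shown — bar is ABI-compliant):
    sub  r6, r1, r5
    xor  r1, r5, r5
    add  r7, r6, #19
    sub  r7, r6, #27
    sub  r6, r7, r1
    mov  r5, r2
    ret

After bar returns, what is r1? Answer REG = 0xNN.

prologue: push r5 → mem[0xdc]=0x54, sp=0xdc
prologue: push r6 → mem[0xdb]=0x37, sp=0xdb
prologue: push r7 → mem[0xda]=0xa7, sp=0xda
body[0] sub  r6, r1, r5 → r6=0xf8
body[1] xor  r1, r5, r5 → r1=0x00
body[2] add  r7, r6, #19 → r7=0x0b
body[3] sub  r7, r6, #27 → r7=0xdd
body[4] sub  r6, r7, r1 → r6=0xdd
body[5] mov  r5, r2 → r5=0xbd
epilogue: pop r7=0xa7, sp=0xdb
epilogue: pop r6=0x37, sp=0xdc
epilogue: pop r5=0x54, sp=0xdd
r1 is caller-saved → body value

REG = 0x00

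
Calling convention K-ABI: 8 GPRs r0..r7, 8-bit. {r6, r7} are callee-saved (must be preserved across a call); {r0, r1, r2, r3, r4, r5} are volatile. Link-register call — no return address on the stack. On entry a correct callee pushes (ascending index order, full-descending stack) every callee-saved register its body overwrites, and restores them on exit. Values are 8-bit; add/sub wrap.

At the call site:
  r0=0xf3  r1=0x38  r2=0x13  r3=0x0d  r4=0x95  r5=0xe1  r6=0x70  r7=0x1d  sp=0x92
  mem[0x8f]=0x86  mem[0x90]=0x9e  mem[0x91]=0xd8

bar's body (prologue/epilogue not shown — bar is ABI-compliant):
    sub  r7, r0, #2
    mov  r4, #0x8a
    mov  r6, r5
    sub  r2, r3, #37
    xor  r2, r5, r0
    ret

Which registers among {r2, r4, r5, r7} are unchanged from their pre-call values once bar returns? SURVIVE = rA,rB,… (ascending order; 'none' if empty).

SURVIVE = r5,r7

prologue: push r6 → mem[0x91]=0x70, sp=0x91
prologue: push r7 → mem[0x90]=0x1d, sp=0x90
body[0] sub  r7, r0, #2 → r7=0xf1
body[1] mov  r4, #0x8a → r4=0x8a
body[2] mov  r6, r5 → r6=0xe1
body[3] sub  r2, r3, #37 → r2=0xe8
body[4] xor  r2, r5, r0 → r2=0x12
epilogue: pop r7=0x1d, sp=0x91
epilogue: pop r6=0x70, sp=0x92
r2: caller-saved, written=True
r4: caller-saved, written=True
r5: caller-saved, written=False
r7: callee-saved, written=True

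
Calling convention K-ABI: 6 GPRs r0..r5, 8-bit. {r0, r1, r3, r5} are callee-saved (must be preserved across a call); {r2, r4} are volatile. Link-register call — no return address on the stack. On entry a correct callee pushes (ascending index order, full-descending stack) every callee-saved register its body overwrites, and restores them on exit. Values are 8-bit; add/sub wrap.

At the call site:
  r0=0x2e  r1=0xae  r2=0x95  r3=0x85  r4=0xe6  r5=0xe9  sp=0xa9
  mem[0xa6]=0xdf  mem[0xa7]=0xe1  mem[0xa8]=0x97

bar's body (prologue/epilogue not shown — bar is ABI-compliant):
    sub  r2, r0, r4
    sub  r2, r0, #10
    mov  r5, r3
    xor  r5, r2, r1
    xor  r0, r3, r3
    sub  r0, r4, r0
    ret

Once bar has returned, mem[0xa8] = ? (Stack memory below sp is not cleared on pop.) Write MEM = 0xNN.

prologue: push r0 -> mem[0xa8]=0x2e, sp=0xa8
prologue: push r5 -> mem[0xa7]=0xe9, sp=0xa7
body[0] sub  r2, r0, r4 -> r2=0x48
body[1] sub  r2, r0, #10 -> r2=0x24
body[2] mov  r5, r3 -> r5=0x85
body[3] xor  r5, r2, r1 -> r5=0x8a
body[4] xor  r0, r3, r3 -> r0=0x00
body[5] sub  r0, r4, r0 -> r0=0xe6
epilogue: pop r5=0xe9, sp=0xa8
epilogue: pop r0=0x2e, sp=0xa9
prologue pushed ['r0', 'r5'] at ['0xa8', '0xa7']

MEM = 0x2e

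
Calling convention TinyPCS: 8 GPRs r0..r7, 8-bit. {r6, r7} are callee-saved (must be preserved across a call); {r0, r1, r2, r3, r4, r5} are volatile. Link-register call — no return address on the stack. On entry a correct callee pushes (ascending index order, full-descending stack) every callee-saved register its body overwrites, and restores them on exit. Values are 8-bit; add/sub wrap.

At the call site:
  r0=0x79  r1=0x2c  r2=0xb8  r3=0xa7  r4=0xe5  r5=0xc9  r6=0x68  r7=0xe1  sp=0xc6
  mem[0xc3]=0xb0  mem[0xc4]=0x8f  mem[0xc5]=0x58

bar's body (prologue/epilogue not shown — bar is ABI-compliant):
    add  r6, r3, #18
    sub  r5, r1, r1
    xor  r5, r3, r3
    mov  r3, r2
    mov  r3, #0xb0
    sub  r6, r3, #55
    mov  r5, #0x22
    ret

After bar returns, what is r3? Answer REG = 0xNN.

prologue: push r6 -> mem[0xc5]=0x68, sp=0xc5
body[0] add  r6, r3, #18 -> r6=0xb9
body[1] sub  r5, r1, r1 -> r5=0x00
body[2] xor  r5, r3, r3 -> r5=0x00
body[3] mov  r3, r2 -> r3=0xb8
body[4] mov  r3, #0xb0 -> r3=0xb0
body[5] sub  r6, r3, #55 -> r6=0x79
body[6] mov  r5, #0x22 -> r5=0x22
epilogue: pop r6=0x68, sp=0xc6
r3 is caller-saved -> body value

REG = 0xb0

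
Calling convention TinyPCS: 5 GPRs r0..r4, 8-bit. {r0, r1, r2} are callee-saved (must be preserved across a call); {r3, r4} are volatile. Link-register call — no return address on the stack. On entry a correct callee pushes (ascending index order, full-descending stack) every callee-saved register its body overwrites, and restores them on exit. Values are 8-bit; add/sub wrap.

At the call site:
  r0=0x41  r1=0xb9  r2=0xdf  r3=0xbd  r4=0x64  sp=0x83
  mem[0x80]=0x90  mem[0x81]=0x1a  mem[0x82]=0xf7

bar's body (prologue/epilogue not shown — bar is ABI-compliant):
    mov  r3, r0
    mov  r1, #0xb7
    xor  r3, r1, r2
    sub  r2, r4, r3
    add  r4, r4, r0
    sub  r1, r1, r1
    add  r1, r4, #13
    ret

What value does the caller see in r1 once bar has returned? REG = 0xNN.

REG = 0xb9

prologue: push r1 → mem[0x82]=0xb9, sp=0x82
prologue: push r2 → mem[0x81]=0xdf, sp=0x81
body[0] mov  r3, r0 → r3=0x41
body[1] mov  r1, #0xb7 → r1=0xb7
body[2] xor  r3, r1, r2 → r3=0x68
body[3] sub  r2, r4, r3 → r2=0xfc
body[4] add  r4, r4, r0 → r4=0xa5
body[5] sub  r1, r1, r1 → r1=0x00
body[6] add  r1, r4, #13 → r1=0xb2
epilogue: pop r2=0xdf, sp=0x82
epilogue: pop r1=0xb9, sp=0x83
r1 is callee-saved → restored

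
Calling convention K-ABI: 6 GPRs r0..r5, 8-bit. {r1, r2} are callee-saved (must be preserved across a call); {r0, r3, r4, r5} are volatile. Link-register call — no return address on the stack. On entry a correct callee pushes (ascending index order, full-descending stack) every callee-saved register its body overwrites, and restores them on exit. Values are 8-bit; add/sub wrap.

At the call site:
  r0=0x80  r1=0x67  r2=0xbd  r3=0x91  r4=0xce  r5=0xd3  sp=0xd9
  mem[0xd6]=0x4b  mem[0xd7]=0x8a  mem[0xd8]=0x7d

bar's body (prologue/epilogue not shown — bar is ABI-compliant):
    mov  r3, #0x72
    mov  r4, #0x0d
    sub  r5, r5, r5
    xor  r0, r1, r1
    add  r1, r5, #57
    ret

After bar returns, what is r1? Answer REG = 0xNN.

REG = 0x67

prologue: push r1 -> mem[0xd8]=0x67, sp=0xd8
body[0] mov  r3, #0x72 -> r3=0x72
body[1] mov  r4, #0x0d -> r4=0x0d
body[2] sub  r5, r5, r5 -> r5=0x00
body[3] xor  r0, r1, r1 -> r0=0x00
body[4] add  r1, r5, #57 -> r1=0x39
epilogue: pop r1=0x67, sp=0xd9
r1 is callee-saved -> restored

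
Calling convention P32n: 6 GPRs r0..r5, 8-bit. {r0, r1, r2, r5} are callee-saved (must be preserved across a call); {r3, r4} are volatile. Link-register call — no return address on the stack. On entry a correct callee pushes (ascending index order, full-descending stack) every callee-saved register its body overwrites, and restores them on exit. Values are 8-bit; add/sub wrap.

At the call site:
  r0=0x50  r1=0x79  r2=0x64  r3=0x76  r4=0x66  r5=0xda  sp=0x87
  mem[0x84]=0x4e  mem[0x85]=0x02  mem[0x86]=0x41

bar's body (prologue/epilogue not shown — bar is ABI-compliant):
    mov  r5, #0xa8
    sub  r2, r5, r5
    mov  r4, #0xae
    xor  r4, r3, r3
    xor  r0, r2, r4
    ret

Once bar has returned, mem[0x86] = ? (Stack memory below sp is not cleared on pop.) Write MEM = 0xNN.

prologue: push r0 → mem[0x86]=0x50, sp=0x86
prologue: push r2 → mem[0x85]=0x64, sp=0x85
prologue: push r5 → mem[0x84]=0xda, sp=0x84
body[0] mov  r5, #0xa8 → r5=0xa8
body[1] sub  r2, r5, r5 → r2=0x00
body[2] mov  r4, #0xae → r4=0xae
body[3] xor  r4, r3, r3 → r4=0x00
body[4] xor  r0, r2, r4 → r0=0x00
epilogue: pop r5=0xda, sp=0x85
epilogue: pop r2=0x64, sp=0x86
epilogue: pop r0=0x50, sp=0x87
prologue pushed ['r0', 'r2', 'r5'] at ['0x86', '0x85', '0x84']

MEM = 0x50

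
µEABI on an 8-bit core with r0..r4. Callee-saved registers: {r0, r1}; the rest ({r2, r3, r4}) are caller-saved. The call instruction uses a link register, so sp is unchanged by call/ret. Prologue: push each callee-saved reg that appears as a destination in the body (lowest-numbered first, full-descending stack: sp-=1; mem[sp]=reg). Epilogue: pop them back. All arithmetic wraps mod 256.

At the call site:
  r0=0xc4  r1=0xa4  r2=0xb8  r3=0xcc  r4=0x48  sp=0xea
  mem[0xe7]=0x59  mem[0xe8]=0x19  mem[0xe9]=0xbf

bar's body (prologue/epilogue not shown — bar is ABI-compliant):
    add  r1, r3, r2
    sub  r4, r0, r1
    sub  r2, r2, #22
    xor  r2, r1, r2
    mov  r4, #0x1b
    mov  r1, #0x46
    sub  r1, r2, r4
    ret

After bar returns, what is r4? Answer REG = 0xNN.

REG = 0x1b

prologue: push r1 -> mem[0xe9]=0xa4, sp=0xe9
body[0] add  r1, r3, r2 -> r1=0x84
body[1] sub  r4, r0, r1 -> r4=0x40
body[2] sub  r2, r2, #22 -> r2=0xa2
body[3] xor  r2, r1, r2 -> r2=0x26
body[4] mov  r4, #0x1b -> r4=0x1b
body[5] mov  r1, #0x46 -> r1=0x46
body[6] sub  r1, r2, r4 -> r1=0x0b
epilogue: pop r1=0xa4, sp=0xea
r4 is caller-saved -> body value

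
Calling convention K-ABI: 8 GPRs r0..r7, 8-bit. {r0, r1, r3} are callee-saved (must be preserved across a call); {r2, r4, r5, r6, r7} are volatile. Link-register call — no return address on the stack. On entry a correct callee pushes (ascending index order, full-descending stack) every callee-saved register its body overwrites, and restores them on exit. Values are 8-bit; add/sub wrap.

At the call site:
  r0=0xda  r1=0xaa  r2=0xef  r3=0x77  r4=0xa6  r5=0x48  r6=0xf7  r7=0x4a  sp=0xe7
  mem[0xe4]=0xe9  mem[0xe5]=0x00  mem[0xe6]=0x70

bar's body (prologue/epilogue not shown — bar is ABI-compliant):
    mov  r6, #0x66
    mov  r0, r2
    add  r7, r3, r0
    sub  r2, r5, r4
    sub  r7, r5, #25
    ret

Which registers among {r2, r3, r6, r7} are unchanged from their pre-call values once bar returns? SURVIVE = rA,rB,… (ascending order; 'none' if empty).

prologue: push r0 -> mem[0xe6]=0xda, sp=0xe6
body[0] mov  r6, #0x66 -> r6=0x66
body[1] mov  r0, r2 -> r0=0xef
body[2] add  r7, r3, r0 -> r7=0x66
body[3] sub  r2, r5, r4 -> r2=0xa2
body[4] sub  r7, r5, #25 -> r7=0x2f
epilogue: pop r0=0xda, sp=0xe7
r2: caller-saved, written=True
r3: callee-saved, written=False
r6: caller-saved, written=True
r7: caller-saved, written=True

SURVIVE = r3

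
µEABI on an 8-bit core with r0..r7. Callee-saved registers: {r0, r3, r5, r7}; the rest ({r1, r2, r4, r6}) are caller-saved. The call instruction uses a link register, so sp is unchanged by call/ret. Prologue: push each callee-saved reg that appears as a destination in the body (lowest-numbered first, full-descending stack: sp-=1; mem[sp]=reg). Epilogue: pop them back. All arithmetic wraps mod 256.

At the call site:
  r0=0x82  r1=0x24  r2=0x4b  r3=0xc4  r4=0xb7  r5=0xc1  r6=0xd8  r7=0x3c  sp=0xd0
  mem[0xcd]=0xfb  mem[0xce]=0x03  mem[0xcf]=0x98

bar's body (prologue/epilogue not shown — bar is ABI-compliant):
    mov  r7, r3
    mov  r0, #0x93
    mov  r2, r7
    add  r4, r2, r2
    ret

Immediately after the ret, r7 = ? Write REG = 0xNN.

REG = 0x3c

prologue: push r0 -> mem[0xcf]=0x82, sp=0xcf
prologue: push r7 -> mem[0xce]=0x3c, sp=0xce
body[0] mov  r7, r3 -> r7=0xc4
body[1] mov  r0, #0x93 -> r0=0x93
body[2] mov  r2, r7 -> r2=0xc4
body[3] add  r4, r2, r2 -> r4=0x88
epilogue: pop r7=0x3c, sp=0xcf
epilogue: pop r0=0x82, sp=0xd0
r7 is callee-saved -> restored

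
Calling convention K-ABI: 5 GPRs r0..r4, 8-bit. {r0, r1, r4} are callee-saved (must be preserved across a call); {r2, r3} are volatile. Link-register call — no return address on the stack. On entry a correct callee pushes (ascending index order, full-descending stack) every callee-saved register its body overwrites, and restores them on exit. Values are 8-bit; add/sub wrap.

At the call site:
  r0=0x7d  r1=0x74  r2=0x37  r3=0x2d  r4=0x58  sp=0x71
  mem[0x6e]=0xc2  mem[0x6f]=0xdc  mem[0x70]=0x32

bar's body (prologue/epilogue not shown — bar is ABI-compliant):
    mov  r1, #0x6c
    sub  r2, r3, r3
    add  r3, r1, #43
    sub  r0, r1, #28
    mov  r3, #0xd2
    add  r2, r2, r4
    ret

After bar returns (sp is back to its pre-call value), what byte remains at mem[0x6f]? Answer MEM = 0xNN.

prologue: push r0 → mem[0x70]=0x7d, sp=0x70
prologue: push r1 → mem[0x6f]=0x74, sp=0x6f
body[0] mov  r1, #0x6c → r1=0x6c
body[1] sub  r2, r3, r3 → r2=0x00
body[2] add  r3, r1, #43 → r3=0x97
body[3] sub  r0, r1, #28 → r0=0x50
body[4] mov  r3, #0xd2 → r3=0xd2
body[5] add  r2, r2, r4 → r2=0x58
epilogue: pop r1=0x74, sp=0x70
epilogue: pop r0=0x7d, sp=0x71
prologue pushed ['r0', 'r1'] at ['0x70', '0x6f']

MEM = 0x74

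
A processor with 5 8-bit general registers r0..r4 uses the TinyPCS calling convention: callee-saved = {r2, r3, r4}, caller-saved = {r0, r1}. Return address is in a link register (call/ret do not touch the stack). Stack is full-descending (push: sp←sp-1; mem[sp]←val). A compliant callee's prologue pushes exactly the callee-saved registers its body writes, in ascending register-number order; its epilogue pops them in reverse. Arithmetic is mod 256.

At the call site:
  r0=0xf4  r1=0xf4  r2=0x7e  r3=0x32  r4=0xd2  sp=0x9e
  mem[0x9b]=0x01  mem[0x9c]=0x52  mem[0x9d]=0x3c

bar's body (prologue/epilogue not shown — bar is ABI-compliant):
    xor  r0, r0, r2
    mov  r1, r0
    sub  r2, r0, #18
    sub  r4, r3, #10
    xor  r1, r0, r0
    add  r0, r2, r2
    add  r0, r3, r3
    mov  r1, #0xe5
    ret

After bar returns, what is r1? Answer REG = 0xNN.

REG = 0xe5

prologue: push r2 -> mem[0x9d]=0x7e, sp=0x9d
prologue: push r4 -> mem[0x9c]=0xd2, sp=0x9c
body[0] xor  r0, r0, r2 -> r0=0x8a
body[1] mov  r1, r0 -> r1=0x8a
body[2] sub  r2, r0, #18 -> r2=0x78
body[3] sub  r4, r3, #10 -> r4=0x28
body[4] xor  r1, r0, r0 -> r1=0x00
body[5] add  r0, r2, r2 -> r0=0xf0
body[6] add  r0, r3, r3 -> r0=0x64
body[7] mov  r1, #0xe5 -> r1=0xe5
epilogue: pop r4=0xd2, sp=0x9d
epilogue: pop r2=0x7e, sp=0x9e
r1 is caller-saved -> body value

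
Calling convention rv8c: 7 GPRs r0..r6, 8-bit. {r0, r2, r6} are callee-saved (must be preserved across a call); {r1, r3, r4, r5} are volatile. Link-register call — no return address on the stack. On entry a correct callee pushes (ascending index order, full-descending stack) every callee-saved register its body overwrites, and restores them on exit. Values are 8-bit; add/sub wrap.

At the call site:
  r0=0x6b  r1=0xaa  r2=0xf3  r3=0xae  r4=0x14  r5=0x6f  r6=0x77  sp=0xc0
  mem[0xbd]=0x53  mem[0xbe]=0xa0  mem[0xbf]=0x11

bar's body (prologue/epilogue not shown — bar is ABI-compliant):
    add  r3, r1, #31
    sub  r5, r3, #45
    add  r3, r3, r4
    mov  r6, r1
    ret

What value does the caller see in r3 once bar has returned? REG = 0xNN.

prologue: push r6 → mem[0xbf]=0x77, sp=0xbf
body[0] add  r3, r1, #31 → r3=0xc9
body[1] sub  r5, r3, #45 → r5=0x9c
body[2] add  r3, r3, r4 → r3=0xdd
body[3] mov  r6, r1 → r6=0xaa
epilogue: pop r6=0x77, sp=0xc0
r3 is caller-saved → body value

REG = 0xdd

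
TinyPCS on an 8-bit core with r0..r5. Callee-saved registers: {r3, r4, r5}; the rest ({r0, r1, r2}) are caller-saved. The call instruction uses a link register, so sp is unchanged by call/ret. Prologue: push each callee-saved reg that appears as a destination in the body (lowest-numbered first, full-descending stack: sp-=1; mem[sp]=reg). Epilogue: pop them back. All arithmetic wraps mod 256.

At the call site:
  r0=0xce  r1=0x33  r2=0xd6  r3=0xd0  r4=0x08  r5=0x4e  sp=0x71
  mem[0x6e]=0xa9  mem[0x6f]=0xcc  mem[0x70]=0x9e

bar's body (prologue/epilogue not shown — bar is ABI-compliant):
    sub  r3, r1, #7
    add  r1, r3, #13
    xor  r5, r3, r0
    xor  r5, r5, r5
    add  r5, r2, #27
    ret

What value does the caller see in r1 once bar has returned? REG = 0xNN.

REG = 0x39

prologue: push r3 -> mem[0x70]=0xd0, sp=0x70
prologue: push r5 -> mem[0x6f]=0x4e, sp=0x6f
body[0] sub  r3, r1, #7 -> r3=0x2c
body[1] add  r1, r3, #13 -> r1=0x39
body[2] xor  r5, r3, r0 -> r5=0xe2
body[3] xor  r5, r5, r5 -> r5=0x00
body[4] add  r5, r2, #27 -> r5=0xf1
epilogue: pop r5=0x4e, sp=0x70
epilogue: pop r3=0xd0, sp=0x71
r1 is caller-saved -> body value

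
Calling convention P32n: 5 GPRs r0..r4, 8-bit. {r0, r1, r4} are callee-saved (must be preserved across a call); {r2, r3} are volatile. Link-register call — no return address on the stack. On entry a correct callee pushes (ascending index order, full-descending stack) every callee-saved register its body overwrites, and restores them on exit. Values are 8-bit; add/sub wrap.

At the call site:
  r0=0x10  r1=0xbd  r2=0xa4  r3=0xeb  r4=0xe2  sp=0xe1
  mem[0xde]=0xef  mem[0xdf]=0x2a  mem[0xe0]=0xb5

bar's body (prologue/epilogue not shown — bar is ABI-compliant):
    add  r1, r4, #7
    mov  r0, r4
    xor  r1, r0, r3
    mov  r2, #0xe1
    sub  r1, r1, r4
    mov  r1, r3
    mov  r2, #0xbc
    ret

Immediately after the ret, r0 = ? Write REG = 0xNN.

prologue: push r0 → mem[0xe0]=0x10, sp=0xe0
prologue: push r1 → mem[0xdf]=0xbd, sp=0xdf
body[0] add  r1, r4, #7 → r1=0xe9
body[1] mov  r0, r4 → r0=0xe2
body[2] xor  r1, r0, r3 → r1=0x09
body[3] mov  r2, #0xe1 → r2=0xe1
body[4] sub  r1, r1, r4 → r1=0x27
body[5] mov  r1, r3 → r1=0xeb
body[6] mov  r2, #0xbc → r2=0xbc
epilogue: pop r1=0xbd, sp=0xe0
epilogue: pop r0=0x10, sp=0xe1
r0 is callee-saved → restored

REG = 0x10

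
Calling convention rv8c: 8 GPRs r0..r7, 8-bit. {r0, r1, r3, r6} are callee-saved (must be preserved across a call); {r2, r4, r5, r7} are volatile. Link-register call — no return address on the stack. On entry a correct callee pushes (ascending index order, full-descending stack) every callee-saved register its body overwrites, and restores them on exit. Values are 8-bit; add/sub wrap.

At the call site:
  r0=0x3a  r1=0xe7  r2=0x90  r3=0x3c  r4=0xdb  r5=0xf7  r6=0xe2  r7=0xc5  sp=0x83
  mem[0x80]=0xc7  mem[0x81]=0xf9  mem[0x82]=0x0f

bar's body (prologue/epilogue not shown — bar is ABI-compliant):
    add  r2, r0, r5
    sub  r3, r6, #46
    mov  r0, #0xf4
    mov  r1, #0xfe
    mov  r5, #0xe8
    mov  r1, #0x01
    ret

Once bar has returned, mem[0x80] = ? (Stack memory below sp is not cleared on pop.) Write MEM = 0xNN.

prologue: push r0 -> mem[0x82]=0x3a, sp=0x82
prologue: push r1 -> mem[0x81]=0xe7, sp=0x81
prologue: push r3 -> mem[0x80]=0x3c, sp=0x80
body[0] add  r2, r0, r5 -> r2=0x31
body[1] sub  r3, r6, #46 -> r3=0xb4
body[2] mov  r0, #0xf4 -> r0=0xf4
body[3] mov  r1, #0xfe -> r1=0xfe
body[4] mov  r5, #0xe8 -> r5=0xe8
body[5] mov  r1, #0x01 -> r1=0x01
epilogue: pop r3=0x3c, sp=0x81
epilogue: pop r1=0xe7, sp=0x82
epilogue: pop r0=0x3a, sp=0x83
prologue pushed ['r0', 'r1', 'r3'] at ['0x82', '0x81', '0x80']

MEM = 0x3c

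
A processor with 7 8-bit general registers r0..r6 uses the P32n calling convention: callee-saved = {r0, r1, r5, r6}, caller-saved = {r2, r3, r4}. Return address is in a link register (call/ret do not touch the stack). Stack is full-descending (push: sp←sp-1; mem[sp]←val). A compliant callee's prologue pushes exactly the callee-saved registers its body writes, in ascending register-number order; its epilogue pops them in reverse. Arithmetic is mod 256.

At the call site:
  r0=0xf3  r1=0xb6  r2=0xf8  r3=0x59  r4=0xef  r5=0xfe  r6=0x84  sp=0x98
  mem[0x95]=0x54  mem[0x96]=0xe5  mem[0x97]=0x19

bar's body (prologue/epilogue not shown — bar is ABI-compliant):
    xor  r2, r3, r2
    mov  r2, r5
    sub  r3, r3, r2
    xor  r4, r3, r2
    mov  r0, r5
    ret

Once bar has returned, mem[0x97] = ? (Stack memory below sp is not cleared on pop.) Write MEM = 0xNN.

prologue: push r0 → mem[0x97]=0xf3, sp=0x97
body[0] xor  r2, r3, r2 → r2=0xa1
body[1] mov  r2, r5 → r2=0xfe
body[2] sub  r3, r3, r2 → r3=0x5b
body[3] xor  r4, r3, r2 → r4=0xa5
body[4] mov  r0, r5 → r0=0xfe
epilogue: pop r0=0xf3, sp=0x98
prologue pushed ['r0'] at ['0x97']

MEM = 0xf3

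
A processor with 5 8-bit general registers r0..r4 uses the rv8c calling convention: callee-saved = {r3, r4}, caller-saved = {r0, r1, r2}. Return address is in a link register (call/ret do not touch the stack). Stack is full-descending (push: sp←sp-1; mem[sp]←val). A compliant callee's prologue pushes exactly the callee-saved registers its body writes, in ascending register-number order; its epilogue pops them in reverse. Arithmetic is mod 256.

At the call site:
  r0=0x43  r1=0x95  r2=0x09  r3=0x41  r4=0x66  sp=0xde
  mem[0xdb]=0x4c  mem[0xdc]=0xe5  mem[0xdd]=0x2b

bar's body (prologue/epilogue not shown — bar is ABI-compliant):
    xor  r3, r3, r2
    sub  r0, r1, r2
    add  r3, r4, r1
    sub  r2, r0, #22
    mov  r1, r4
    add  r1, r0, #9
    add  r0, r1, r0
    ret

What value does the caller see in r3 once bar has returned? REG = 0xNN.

prologue: push r3 -> mem[0xdd]=0x41, sp=0xdd
body[0] xor  r3, r3, r2 -> r3=0x48
body[1] sub  r0, r1, r2 -> r0=0x8c
body[2] add  r3, r4, r1 -> r3=0xfb
body[3] sub  r2, r0, #22 -> r2=0x76
body[4] mov  r1, r4 -> r1=0x66
body[5] add  r1, r0, #9 -> r1=0x95
body[6] add  r0, r1, r0 -> r0=0x21
epilogue: pop r3=0x41, sp=0xde
r3 is callee-saved -> restored

REG = 0x41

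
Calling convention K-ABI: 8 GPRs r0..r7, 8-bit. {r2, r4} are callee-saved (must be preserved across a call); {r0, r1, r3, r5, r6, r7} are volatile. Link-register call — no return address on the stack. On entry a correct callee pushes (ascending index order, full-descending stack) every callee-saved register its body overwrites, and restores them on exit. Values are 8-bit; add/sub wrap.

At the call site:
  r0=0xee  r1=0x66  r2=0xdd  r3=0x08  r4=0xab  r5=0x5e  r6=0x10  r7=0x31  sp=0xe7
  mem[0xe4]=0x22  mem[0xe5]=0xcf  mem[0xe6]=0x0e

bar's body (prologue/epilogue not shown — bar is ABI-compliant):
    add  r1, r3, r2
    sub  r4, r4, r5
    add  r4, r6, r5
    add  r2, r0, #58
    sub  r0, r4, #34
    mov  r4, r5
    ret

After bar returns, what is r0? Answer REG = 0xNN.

prologue: push r2 -> mem[0xe6]=0xdd, sp=0xe6
prologue: push r4 -> mem[0xe5]=0xab, sp=0xe5
body[0] add  r1, r3, r2 -> r1=0xe5
body[1] sub  r4, r4, r5 -> r4=0x4d
body[2] add  r4, r6, r5 -> r4=0x6e
body[3] add  r2, r0, #58 -> r2=0x28
body[4] sub  r0, r4, #34 -> r0=0x4c
body[5] mov  r4, r5 -> r4=0x5e
epilogue: pop r4=0xab, sp=0xe6
epilogue: pop r2=0xdd, sp=0xe7
r0 is caller-saved -> body value

REG = 0x4c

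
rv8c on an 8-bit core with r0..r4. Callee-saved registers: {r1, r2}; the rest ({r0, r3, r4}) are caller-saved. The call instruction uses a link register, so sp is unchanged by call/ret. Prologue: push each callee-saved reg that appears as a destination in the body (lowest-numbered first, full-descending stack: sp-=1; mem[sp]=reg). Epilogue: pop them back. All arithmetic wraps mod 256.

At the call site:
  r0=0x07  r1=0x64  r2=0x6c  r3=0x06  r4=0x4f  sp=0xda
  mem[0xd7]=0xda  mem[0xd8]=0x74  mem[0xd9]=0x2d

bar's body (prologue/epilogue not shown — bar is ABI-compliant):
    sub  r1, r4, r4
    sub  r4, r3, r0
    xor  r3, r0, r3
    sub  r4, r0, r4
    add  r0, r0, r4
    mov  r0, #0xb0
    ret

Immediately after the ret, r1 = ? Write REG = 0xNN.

prologue: push r1 → mem[0xd9]=0x64, sp=0xd9
body[0] sub  r1, r4, r4 → r1=0x00
body[1] sub  r4, r3, r0 → r4=0xff
body[2] xor  r3, r0, r3 → r3=0x01
body[3] sub  r4, r0, r4 → r4=0x08
body[4] add  r0, r0, r4 → r0=0x0f
body[5] mov  r0, #0xb0 → r0=0xb0
epilogue: pop r1=0x64, sp=0xda
r1 is callee-saved → restored

REG = 0x64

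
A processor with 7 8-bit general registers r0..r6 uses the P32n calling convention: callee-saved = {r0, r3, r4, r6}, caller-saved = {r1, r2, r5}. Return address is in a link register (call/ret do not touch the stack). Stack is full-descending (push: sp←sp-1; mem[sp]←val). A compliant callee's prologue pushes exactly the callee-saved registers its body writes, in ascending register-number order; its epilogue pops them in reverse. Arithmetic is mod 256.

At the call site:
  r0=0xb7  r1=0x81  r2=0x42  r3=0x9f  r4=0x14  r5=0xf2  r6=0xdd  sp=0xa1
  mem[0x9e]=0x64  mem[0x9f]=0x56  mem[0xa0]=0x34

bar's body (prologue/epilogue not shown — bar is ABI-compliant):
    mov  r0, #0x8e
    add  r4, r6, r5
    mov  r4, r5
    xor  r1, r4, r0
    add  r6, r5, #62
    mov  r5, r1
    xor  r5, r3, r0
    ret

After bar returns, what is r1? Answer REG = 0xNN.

REG = 0x7c

prologue: push r0 → mem[0xa0]=0xb7, sp=0xa0
prologue: push r4 → mem[0x9f]=0x14, sp=0x9f
prologue: push r6 → mem[0x9e]=0xdd, sp=0x9e
body[0] mov  r0, #0x8e → r0=0x8e
body[1] add  r4, r6, r5 → r4=0xcf
body[2] mov  r4, r5 → r4=0xf2
body[3] xor  r1, r4, r0 → r1=0x7c
body[4] add  r6, r5, #62 → r6=0x30
body[5] mov  r5, r1 → r5=0x7c
body[6] xor  r5, r3, r0 → r5=0x11
epilogue: pop r6=0xdd, sp=0x9f
epilogue: pop r4=0x14, sp=0xa0
epilogue: pop r0=0xb7, sp=0xa1
r1 is caller-saved → body value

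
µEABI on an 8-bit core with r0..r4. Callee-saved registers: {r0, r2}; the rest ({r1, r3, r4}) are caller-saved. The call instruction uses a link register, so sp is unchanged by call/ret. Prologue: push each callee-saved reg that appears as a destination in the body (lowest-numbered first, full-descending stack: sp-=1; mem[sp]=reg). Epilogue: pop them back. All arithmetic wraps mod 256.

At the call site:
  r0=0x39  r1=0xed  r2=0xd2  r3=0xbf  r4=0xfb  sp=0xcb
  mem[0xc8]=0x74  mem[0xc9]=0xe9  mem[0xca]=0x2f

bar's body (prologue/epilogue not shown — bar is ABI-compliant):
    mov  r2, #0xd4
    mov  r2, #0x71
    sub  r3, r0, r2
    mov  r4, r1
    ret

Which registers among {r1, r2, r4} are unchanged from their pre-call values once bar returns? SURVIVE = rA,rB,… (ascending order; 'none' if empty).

prologue: push r2 → mem[0xca]=0xd2, sp=0xca
body[0] mov  r2, #0xd4 → r2=0xd4
body[1] mov  r2, #0x71 → r2=0x71
body[2] sub  r3, r0, r2 → r3=0xc8
body[3] mov  r4, r1 → r4=0xed
epilogue: pop r2=0xd2, sp=0xcb
r1: caller-saved, written=False
r2: callee-saved, written=True
r4: caller-saved, written=True

SURVIVE = r1,r2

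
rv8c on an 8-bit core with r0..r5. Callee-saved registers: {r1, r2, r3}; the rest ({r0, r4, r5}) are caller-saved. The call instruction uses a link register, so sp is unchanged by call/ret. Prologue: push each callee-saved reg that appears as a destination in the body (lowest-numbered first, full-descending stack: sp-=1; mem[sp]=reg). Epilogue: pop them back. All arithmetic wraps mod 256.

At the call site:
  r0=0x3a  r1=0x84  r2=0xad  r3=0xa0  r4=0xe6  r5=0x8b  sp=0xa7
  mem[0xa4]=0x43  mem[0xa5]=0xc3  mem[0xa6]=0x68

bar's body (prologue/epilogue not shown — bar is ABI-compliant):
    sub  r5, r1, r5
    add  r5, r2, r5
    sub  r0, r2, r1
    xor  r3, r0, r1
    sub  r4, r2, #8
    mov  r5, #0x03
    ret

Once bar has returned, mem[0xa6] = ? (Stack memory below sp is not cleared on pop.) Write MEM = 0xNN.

MEM = 0xa0

prologue: push r3 -> mem[0xa6]=0xa0, sp=0xa6
body[0] sub  r5, r1, r5 -> r5=0xf9
body[1] add  r5, r2, r5 -> r5=0xa6
body[2] sub  r0, r2, r1 -> r0=0x29
body[3] xor  r3, r0, r1 -> r3=0xad
body[4] sub  r4, r2, #8 -> r4=0xa5
body[5] mov  r5, #0x03 -> r5=0x03
epilogue: pop r3=0xa0, sp=0xa7
prologue pushed ['r3'] at ['0xa6']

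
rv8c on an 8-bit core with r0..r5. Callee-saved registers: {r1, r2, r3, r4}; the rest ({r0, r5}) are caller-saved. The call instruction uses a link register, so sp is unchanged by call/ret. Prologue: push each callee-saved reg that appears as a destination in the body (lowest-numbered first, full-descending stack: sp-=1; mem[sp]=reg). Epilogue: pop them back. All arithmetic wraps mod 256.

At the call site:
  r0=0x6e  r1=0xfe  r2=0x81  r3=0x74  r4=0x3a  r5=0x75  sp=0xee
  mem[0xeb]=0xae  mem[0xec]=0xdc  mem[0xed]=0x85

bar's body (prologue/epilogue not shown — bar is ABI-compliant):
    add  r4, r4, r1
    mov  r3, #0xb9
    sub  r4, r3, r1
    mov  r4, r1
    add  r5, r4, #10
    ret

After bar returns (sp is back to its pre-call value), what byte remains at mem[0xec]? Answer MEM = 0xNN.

MEM = 0x3a

prologue: push r3 → mem[0xed]=0x74, sp=0xed
prologue: push r4 → mem[0xec]=0x3a, sp=0xec
body[0] add  r4, r4, r1 → r4=0x38
body[1] mov  r3, #0xb9 → r3=0xb9
body[2] sub  r4, r3, r1 → r4=0xbb
body[3] mov  r4, r1 → r4=0xfe
body[4] add  r5, r4, #10 → r5=0x08
epilogue: pop r4=0x3a, sp=0xed
epilogue: pop r3=0x74, sp=0xee
prologue pushed ['r3', 'r4'] at ['0xed', '0xec']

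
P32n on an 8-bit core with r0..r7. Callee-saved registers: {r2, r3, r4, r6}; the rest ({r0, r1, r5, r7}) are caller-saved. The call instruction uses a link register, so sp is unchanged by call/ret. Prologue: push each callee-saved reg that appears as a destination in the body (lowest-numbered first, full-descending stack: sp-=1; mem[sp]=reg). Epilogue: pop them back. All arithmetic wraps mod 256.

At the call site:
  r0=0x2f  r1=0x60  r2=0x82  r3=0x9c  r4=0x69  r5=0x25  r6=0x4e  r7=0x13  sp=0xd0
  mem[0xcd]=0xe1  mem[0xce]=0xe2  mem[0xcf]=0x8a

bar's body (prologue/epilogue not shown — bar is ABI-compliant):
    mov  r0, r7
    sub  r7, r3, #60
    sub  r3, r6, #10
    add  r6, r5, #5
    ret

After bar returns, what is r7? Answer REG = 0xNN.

REG = 0x60

prologue: push r3 → mem[0xcf]=0x9c, sp=0xcf
prologue: push r6 → mem[0xce]=0x4e, sp=0xce
body[0] mov  r0, r7 → r0=0x13
body[1] sub  r7, r3, #60 → r7=0x60
body[2] sub  r3, r6, #10 → r3=0x44
body[3] add  r6, r5, #5 → r6=0x2a
epilogue: pop r6=0x4e, sp=0xcf
epilogue: pop r3=0x9c, sp=0xd0
r7 is caller-saved → body value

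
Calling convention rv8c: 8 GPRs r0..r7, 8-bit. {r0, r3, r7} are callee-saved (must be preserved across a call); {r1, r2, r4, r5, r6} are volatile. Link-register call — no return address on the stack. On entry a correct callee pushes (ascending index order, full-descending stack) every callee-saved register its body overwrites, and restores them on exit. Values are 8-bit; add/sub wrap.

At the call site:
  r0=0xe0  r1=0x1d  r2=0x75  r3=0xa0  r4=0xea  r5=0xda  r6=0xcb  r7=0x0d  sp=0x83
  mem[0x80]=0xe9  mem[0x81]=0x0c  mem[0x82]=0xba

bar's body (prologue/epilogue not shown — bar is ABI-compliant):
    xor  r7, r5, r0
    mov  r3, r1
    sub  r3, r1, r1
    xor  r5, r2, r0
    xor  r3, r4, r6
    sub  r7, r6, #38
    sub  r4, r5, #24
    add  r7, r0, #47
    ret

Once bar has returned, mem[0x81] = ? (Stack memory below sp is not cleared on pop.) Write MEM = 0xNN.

MEM = 0x0d

prologue: push r3 -> mem[0x82]=0xa0, sp=0x82
prologue: push r7 -> mem[0x81]=0x0d, sp=0x81
body[0] xor  r7, r5, r0 -> r7=0x3a
body[1] mov  r3, r1 -> r3=0x1d
body[2] sub  r3, r1, r1 -> r3=0x00
body[3] xor  r5, r2, r0 -> r5=0x95
body[4] xor  r3, r4, r6 -> r3=0x21
body[5] sub  r7, r6, #38 -> r7=0xa5
body[6] sub  r4, r5, #24 -> r4=0x7d
body[7] add  r7, r0, #47 -> r7=0x0f
epilogue: pop r7=0x0d, sp=0x82
epilogue: pop r3=0xa0, sp=0x83
prologue pushed ['r3', 'r7'] at ['0x82', '0x81']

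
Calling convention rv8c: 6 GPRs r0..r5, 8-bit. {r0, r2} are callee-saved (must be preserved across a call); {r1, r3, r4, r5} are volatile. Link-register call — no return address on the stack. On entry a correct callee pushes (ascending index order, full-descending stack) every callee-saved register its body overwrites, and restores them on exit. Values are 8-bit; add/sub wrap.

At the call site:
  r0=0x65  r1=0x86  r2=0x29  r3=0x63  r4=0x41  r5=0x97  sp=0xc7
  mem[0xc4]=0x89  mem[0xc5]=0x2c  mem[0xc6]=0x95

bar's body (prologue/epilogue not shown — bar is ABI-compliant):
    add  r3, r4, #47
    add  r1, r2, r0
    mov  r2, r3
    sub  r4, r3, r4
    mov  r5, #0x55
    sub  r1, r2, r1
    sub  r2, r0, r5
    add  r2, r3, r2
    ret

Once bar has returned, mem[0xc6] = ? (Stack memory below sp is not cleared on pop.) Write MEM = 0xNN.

prologue: push r2 → mem[0xc6]=0x29, sp=0xc6
body[0] add  r3, r4, #47 → r3=0x70
body[1] add  r1, r2, r0 → r1=0x8e
body[2] mov  r2, r3 → r2=0x70
body[3] sub  r4, r3, r4 → r4=0x2f
body[4] mov  r5, #0x55 → r5=0x55
body[5] sub  r1, r2, r1 → r1=0xe2
body[6] sub  r2, r0, r5 → r2=0x10
body[7] add  r2, r3, r2 → r2=0x80
epilogue: pop r2=0x29, sp=0xc7
prologue pushed ['r2'] at ['0xc6']

MEM = 0x29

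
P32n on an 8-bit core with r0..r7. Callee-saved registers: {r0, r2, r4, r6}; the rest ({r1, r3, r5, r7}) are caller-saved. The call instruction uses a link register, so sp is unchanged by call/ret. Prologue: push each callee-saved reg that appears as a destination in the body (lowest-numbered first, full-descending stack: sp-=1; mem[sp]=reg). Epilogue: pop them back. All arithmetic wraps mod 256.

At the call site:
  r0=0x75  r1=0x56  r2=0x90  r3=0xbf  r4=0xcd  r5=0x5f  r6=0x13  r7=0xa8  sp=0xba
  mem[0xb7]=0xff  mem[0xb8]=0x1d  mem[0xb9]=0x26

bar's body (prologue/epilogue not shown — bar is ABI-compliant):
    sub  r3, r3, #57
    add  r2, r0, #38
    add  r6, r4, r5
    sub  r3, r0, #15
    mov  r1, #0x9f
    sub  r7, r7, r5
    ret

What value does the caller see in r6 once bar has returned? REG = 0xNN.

prologue: push r2 -> mem[0xb9]=0x90, sp=0xb9
prologue: push r6 -> mem[0xb8]=0x13, sp=0xb8
body[0] sub  r3, r3, #57 -> r3=0x86
body[1] add  r2, r0, #38 -> r2=0x9b
body[2] add  r6, r4, r5 -> r6=0x2c
body[3] sub  r3, r0, #15 -> r3=0x66
body[4] mov  r1, #0x9f -> r1=0x9f
body[5] sub  r7, r7, r5 -> r7=0x49
epilogue: pop r6=0x13, sp=0xb9
epilogue: pop r2=0x90, sp=0xba
r6 is callee-saved -> restored

REG = 0x13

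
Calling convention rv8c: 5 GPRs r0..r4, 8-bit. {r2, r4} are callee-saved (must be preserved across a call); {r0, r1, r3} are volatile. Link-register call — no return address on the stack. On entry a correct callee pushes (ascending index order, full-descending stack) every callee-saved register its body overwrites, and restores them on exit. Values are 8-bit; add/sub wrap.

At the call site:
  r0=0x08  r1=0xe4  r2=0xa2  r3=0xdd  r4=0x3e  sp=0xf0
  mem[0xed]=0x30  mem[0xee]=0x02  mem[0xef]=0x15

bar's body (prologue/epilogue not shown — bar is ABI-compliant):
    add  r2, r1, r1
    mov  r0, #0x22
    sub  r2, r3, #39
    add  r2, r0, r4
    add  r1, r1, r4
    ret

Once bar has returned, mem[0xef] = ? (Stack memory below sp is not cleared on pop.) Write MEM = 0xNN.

prologue: push r2 → mem[0xef]=0xa2, sp=0xef
body[0] add  r2, r1, r1 → r2=0xc8
body[1] mov  r0, #0x22 → r0=0x22
body[2] sub  r2, r3, #39 → r2=0xb6
body[3] add  r2, r0, r4 → r2=0x60
body[4] add  r1, r1, r4 → r1=0x22
epilogue: pop r2=0xa2, sp=0xf0
prologue pushed ['r2'] at ['0xef']

MEM = 0xa2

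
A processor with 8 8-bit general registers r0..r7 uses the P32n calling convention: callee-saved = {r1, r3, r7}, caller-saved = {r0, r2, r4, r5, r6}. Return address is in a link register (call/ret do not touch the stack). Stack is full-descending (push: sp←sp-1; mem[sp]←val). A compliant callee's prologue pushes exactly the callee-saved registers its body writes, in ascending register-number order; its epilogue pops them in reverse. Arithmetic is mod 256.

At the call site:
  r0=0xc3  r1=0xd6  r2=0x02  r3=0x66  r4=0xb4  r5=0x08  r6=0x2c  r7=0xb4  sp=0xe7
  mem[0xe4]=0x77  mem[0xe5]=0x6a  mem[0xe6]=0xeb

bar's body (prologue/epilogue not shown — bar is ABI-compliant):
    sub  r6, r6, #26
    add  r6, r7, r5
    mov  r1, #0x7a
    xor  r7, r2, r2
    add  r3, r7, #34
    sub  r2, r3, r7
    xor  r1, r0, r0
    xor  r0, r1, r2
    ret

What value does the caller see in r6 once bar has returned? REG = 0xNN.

prologue: push r1 -> mem[0xe6]=0xd6, sp=0xe6
prologue: push r3 -> mem[0xe5]=0x66, sp=0xe5
prologue: push r7 -> mem[0xe4]=0xb4, sp=0xe4
body[0] sub  r6, r6, #26 -> r6=0x12
body[1] add  r6, r7, r5 -> r6=0xbc
body[2] mov  r1, #0x7a -> r1=0x7a
body[3] xor  r7, r2, r2 -> r7=0x00
body[4] add  r3, r7, #34 -> r3=0x22
body[5] sub  r2, r3, r7 -> r2=0x22
body[6] xor  r1, r0, r0 -> r1=0x00
body[7] xor  r0, r1, r2 -> r0=0x22
epilogue: pop r7=0xb4, sp=0xe5
epilogue: pop r3=0x66, sp=0xe6
epilogue: pop r1=0xd6, sp=0xe7
r6 is caller-saved -> body value

REG = 0xbc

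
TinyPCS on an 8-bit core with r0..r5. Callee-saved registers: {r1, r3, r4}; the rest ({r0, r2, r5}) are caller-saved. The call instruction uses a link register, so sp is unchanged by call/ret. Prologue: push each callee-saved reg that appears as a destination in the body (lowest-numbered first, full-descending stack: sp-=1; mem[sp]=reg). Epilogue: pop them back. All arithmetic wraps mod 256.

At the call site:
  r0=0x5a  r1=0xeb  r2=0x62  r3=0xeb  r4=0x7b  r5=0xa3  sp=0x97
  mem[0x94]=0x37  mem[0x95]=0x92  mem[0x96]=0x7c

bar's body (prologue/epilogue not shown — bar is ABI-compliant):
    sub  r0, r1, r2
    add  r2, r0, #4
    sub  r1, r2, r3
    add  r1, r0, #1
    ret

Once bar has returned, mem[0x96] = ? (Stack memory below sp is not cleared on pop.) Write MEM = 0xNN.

MEM = 0xeb

prologue: push r1 → mem[0x96]=0xeb, sp=0x96
body[0] sub  r0, r1, r2 → r0=0x89
body[1] add  r2, r0, #4 → r2=0x8d
body[2] sub  r1, r2, r3 → r1=0xa2
body[3] add  r1, r0, #1 → r1=0x8a
epilogue: pop r1=0xeb, sp=0x97
prologue pushed ['r1'] at ['0x96']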